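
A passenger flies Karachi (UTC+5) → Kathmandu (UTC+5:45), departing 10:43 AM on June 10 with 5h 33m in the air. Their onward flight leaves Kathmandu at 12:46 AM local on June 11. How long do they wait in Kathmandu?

7 hours 45 minutes

Convert departure to UTC: 10:43 AM − 5:00 = 5:43 AM UTC on Jun 10.
Add 5 hours and 33 minutes flight time → 11:16 AM UTC.
Kathmandu is UTC+5:45, so local arrival = 11:16 AM + 5:45 = 5:01 PM on Jun 10.
Layover = 12:46 AM − 5:01 PM (+1 day) = 7 hours 45 minutes.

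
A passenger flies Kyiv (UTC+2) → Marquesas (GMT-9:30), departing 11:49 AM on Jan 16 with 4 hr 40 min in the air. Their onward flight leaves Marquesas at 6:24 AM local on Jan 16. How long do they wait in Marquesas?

1 hour 25 minutes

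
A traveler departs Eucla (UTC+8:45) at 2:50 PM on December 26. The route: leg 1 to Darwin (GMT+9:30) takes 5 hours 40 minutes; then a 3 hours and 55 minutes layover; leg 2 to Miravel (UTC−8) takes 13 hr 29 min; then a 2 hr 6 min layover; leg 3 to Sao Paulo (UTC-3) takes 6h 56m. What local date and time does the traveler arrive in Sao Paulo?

11:11 AM on December 27

Convert departure to UTC: 2:50 PM − 8:45 = 6:05 AM UTC on Dec 26.
Add 5 hours and 40 minutes leg 1 → 11:45 AM UTC.
Add 3 hours and 55 minutes layover in Darwin → 3:40 PM UTC.
Add 13 hours and 29 minutes leg 2 → 5:09 AM UTC (Dec 27).
Add 2 hours and 6 minutes layover in Miravel → 7:15 AM UTC.
Add 6 hours 56 minutes leg 3 → 2:11 PM UTC.
Sao Paulo is UTC−3:00, so local arrival = 2:11 PM − 3:00 = 11:11 AM on Dec 27.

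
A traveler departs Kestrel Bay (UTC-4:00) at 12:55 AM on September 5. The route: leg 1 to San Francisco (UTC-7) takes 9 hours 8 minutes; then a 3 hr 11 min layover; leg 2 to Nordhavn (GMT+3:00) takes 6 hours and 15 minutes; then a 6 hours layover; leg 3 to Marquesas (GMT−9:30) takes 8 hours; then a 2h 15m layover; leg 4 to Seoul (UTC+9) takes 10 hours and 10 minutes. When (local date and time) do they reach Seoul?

Convert departure to UTC: 12:55 AM + 4:00 = 4:55 AM UTC on Sep 5.
Add 9 hours and 8 minutes leg 1 → 2:03 PM UTC.
Add 3 hours and 11 minutes layover in San Francisco → 5:14 PM UTC.
Add 6 hours 15 minutes leg 2 → 11:29 PM UTC.
Add 6 hours layover in Nordhavn → 5:29 AM UTC (Sep 6).
Add 8 hours leg 3 → 1:29 PM UTC.
Add 2 hours 15 minutes layover in Marquesas → 3:44 PM UTC.
Add 10 hours and 10 minutes leg 4 → 1:54 AM UTC (Sep 7).
Seoul is UTC+9:00, so local arrival = 1:54 AM + 9:00 = 10:54 AM on Sep 7.

10:54 AM on September 7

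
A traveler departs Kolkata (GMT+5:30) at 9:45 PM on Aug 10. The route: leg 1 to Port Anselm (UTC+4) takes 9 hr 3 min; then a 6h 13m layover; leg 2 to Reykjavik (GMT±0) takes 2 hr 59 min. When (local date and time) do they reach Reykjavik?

10:30 AM on Aug 11

Convert departure to UTC: 9:45 PM − 5:30 = 4:15 PM UTC on Aug 10.
Add 9 hours 3 minutes leg 1 → 1:18 AM UTC (Aug 11).
Add 6 hours 13 minutes layover in Port Anselm → 7:31 AM UTC.
Add 2 hours 59 minutes leg 2 → 10:30 AM UTC.
Reykjavik is UTC+0, so local arrival is the same: 10:30 AM on Aug 11.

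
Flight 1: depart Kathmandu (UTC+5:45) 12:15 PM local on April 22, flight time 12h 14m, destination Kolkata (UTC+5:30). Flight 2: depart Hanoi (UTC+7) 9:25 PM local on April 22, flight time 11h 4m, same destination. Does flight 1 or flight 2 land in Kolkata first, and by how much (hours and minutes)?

Flight 1 in UTC: 12:15 PM − 5:45 = 6:30 AM on Apr 22.
+12 hours and 14 minutes → arrive 6:44 PM UTC on Apr 22.
Flight 2 in UTC: 9:25 PM − 7:00 = 2:25 PM on Apr 22.
+11 hours 4 minutes → arrive 1:29 AM UTC on Apr 23.
Flight 1 lands earlier by 6 hours 45 minutes.

the first, by 6 hours 45 minutes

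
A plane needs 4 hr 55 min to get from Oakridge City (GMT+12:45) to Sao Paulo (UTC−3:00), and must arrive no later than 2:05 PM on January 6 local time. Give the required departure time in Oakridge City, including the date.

Target arrival in UTC: 2:05 PM + 3:00 = 5:05 PM on Jan 6.
Subtract 4 hours 55 minutes → departure 12:10 PM UTC on Jan 6.
Oakridge City is UTC+12:45: 12:10 PM + 12:45 = 12:55 AM on Jan 7.

12:55 AM on Jan 7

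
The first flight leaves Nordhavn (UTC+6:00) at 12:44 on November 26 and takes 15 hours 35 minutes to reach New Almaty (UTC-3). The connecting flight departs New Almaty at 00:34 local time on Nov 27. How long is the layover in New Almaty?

5 hours 15 minutes

Convert departure to UTC: 12:44 − 6:00 = 06:44 UTC on Nov 26.
Add 15 hours and 35 minutes flight time → 22:19 UTC.
New Almaty is UTC−3:00, so local arrival = 22:19 − 3:00 = 19:19 on Nov 26.
Layover = 00:34 − 19:19 (+1 day) = 5 hours 15 minutes.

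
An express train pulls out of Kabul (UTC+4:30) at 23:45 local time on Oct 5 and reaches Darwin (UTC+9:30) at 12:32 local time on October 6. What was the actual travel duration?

7 hours 47 minutes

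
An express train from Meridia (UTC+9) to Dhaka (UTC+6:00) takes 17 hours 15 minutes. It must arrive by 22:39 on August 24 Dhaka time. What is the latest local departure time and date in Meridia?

Target arrival in UTC: 22:39 − 6:00 = 16:39 on Aug 24.
Subtract 17 hours and 15 minutes → departure 23:24 UTC on Aug 23.
Meridia is UTC+9:00: 23:24 + 9:00 = 08:24 on Aug 24.

08:24 on August 24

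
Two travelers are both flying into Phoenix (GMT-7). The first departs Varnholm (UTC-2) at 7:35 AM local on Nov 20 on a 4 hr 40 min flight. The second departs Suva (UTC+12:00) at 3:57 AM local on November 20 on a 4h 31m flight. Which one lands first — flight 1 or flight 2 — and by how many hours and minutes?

the second, by 17 hours 47 minutes

Flight 1 in UTC: 7:35 AM + 2:00 = 9:35 AM on Nov 20.
+4 hours and 40 minutes → arrive 2:15 PM UTC on Nov 20.
Flight 2 in UTC: 3:57 AM − 12:00 = 3:57 PM on Nov 19.
+4 hours 31 minutes → arrive 8:28 PM UTC on Nov 19.
Flight 2 lands earlier by 17 hours 47 minutes.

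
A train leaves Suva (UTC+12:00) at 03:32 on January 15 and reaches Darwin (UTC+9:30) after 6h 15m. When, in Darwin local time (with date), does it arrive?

07:17 on January 15

Convert departure to UTC: 03:32 − 12:00 = 15:32 UTC on Jan 14.
Add 6 hours and 15 minutes travel time → 21:47 UTC.
Darwin is UTC+9:30, so local arrival = 21:47 + 9:30 = 07:17 on Jan 15.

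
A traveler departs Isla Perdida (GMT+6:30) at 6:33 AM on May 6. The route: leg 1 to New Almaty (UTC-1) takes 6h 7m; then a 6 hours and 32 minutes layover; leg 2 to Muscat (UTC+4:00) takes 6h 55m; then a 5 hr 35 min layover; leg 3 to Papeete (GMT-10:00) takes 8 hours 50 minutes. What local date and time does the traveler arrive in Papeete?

12:02 AM on May 7

Convert departure to UTC: 6:33 AM − 6:30 = 12:03 AM UTC on May 6.
Add 6 hours 7 minutes leg 1 → 6:10 AM UTC.
Add 6 hours 32 minutes layover in New Almaty → 12:42 PM UTC.
Add 6 hours and 55 minutes leg 2 → 7:37 PM UTC.
Add 5 hours and 35 minutes layover in Muscat → 1:12 AM UTC (May 7).
Add 8 hours and 50 minutes leg 3 → 10:02 AM UTC.
Papeete is UTC−10:00, so local arrival = 10:02 AM − 10:00 = 12:02 AM on May 7.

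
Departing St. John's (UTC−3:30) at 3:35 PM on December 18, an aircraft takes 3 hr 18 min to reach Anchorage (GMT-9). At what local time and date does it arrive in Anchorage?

1:23 PM on Dec 18

Anchorage is 5:30 behind St. John's.
After 3 hours 18 minutes it is 6:53 PM in St. John's.
Shift by the zone difference: 6:53 PM − 5:30 = 1:23 PM on Dec 18 in Anchorage.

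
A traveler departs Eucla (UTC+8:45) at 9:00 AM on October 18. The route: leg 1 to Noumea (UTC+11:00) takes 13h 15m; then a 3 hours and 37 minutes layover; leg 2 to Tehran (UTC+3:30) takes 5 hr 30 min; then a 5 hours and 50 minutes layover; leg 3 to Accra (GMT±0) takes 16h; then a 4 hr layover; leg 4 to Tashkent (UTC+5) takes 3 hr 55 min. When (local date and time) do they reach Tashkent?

9:22 AM on Oct 20

Convert departure to UTC: 9:00 AM − 8:45 = 12:15 AM UTC on Oct 18.
Add 13 hours 15 minutes leg 1 → 1:30 PM UTC.
Add 3 hours 37 minutes layover in Noumea → 5:07 PM UTC.
Add 5 hours 30 minutes leg 2 → 10:37 PM UTC.
Add 5 hours 50 minutes layover in Tehran → 4:27 AM UTC (Oct 19).
Add 16 hours leg 3 → 8:27 PM UTC.
Add 4 hours layover in Accra → 12:27 AM UTC (Oct 20).
Add 3 hours 55 minutes leg 4 → 4:22 AM UTC.
Tashkent is UTC+5:00, so local arrival = 4:22 AM + 5:00 = 9:22 AM on Oct 20.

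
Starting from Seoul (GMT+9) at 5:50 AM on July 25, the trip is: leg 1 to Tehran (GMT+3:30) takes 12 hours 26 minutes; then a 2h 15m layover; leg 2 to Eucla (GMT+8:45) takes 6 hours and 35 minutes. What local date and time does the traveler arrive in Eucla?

2:51 AM on July 26

Convert departure to UTC: 5:50 AM − 9:00 = 8:50 PM UTC on Jul 24.
Add 12 hours 26 minutes leg 1 → 9:16 AM UTC (Jul 25).
Add 2 hours 15 minutes layover in Tehran → 11:31 AM UTC.
Add 6 hours and 35 minutes leg 2 → 6:06 PM UTC.
Eucla is UTC+8:45, so local arrival = 6:06 PM + 8:45 = 2:51 AM on Jul 26.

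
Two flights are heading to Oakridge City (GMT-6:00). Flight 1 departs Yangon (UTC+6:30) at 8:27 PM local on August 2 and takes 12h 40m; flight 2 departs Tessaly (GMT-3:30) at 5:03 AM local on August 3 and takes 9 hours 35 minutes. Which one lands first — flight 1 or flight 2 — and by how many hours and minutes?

the first, by 15 hours 31 minutes

Flight 1 in UTC: 8:27 PM − 6:30 = 1:57 PM on Aug 2.
+12 hours 40 minutes → arrive 2:37 AM UTC on Aug 3.
Flight 2 in UTC: 5:03 AM + 3:30 = 8:33 AM on Aug 3.
+9 hours 35 minutes → arrive 6:08 PM UTC on Aug 3.
Flight 1 lands earlier by 15 hours 31 minutes.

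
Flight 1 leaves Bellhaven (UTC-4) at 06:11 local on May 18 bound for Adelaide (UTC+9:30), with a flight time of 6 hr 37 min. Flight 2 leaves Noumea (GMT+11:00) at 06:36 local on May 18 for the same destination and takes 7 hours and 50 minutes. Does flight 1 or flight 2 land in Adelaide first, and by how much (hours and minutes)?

Flight 1 in UTC: 06:11 + 4:00 = 10:11 on May 18.
+6 hours and 37 minutes → arrive 16:48 UTC on May 18.
Flight 2 in UTC: 06:36 − 11:00 = 19:36 on May 17.
+7 hours 50 minutes → arrive 03:26 UTC on May 18.
Flight 2 lands earlier by 13 hours 22 minutes.

the second, by 13 hours 22 minutes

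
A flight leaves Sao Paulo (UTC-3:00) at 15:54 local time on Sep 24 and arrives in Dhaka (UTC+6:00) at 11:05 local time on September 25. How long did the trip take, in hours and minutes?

Dhaka is 9:00 ahead of Sao Paulo.
Clock-face elapsed time (ignoring zones) is 19 hours 11 minutes.
Actual elapsed = 19 hours 11 minutes − 9:00 = 10 hours 11 minutes.

10 hours 11 minutes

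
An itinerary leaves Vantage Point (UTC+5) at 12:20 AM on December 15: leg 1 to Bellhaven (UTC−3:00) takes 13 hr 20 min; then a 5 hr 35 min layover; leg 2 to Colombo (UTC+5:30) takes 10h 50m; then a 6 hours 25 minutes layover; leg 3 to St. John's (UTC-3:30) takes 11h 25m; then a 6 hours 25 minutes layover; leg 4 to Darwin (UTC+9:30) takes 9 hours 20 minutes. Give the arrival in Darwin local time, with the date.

Convert departure to UTC: 12:20 AM − 5:00 = 7:20 PM UTC on Dec 14.
Add 13 hours 20 minutes leg 1 → 8:40 AM UTC (Dec 15).
Add 5 hours 35 minutes layover in Bellhaven → 2:15 PM UTC.
Add 10 hours and 50 minutes leg 2 → 1:05 AM UTC (Dec 16).
Add 6 hours 25 minutes layover in Colombo → 7:30 AM UTC.
Add 11 hours and 25 minutes leg 3 → 6:55 PM UTC.
Add 6 hours and 25 minutes layover in St. John's → 1:20 AM UTC (Dec 17).
Add 9 hours and 20 minutes leg 4 → 10:40 AM UTC.
Darwin is UTC+9:30, so local arrival = 10:40 AM + 9:30 = 8:10 PM on Dec 17.

8:10 PM on December 17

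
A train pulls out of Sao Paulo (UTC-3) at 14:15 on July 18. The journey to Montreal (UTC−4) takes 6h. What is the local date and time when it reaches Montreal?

Convert departure to UTC: 14:15 + 3:00 = 17:15 UTC on Jul 18.
Add 6 hours travel time → 23:15 UTC.
Montreal is UTC−4:00, so local arrival = 23:15 − 4:00 = 19:15 on Jul 18.

19:15 on July 18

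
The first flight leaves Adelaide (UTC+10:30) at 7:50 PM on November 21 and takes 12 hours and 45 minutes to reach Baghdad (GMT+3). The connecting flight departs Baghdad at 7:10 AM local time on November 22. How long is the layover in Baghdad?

Convert departure to UTC: 7:50 PM − 10:30 = 9:20 AM UTC on Nov 21.
Add 12 hours and 45 minutes flight time → 10:05 PM UTC.
Baghdad is UTC+3:00, so local arrival = 10:05 PM + 3:00 = 1:05 AM on Nov 22.
Layover = 7:10 AM − 1:05 AM = 6 hours 5 minutes.

6 hours 5 minutes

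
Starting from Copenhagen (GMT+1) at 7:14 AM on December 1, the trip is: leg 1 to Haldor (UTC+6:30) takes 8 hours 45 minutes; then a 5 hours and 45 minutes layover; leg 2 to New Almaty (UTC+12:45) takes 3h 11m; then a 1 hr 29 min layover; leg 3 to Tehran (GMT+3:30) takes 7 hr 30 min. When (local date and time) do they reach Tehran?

Convert departure to UTC: 7:14 AM − 1:00 = 6:14 AM UTC on Dec 1.
Add 8 hours 45 minutes leg 1 → 2:59 PM UTC.
Add 5 hours 45 minutes layover in Haldor → 8:44 PM UTC.
Add 3 hours 11 minutes leg 2 → 11:55 PM UTC.
Add 1 hour 29 minutes layover in New Almaty → 1:24 AM UTC (Dec 2).
Add 7 hours 30 minutes leg 3 → 8:54 AM UTC.
Tehran is UTC+3:30, so local arrival = 8:54 AM + 3:30 = 12:24 PM on Dec 2.

12:24 PM on December 2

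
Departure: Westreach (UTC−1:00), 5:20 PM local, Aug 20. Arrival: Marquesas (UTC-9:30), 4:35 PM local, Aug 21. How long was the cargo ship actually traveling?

31 hours 45 minutes

Departure in UTC: 5:20 PM + 1:00 = 6:20 PM on Aug 20.
Arrival in UTC: 4:35 PM + 9:30 = 2:05 AM on Aug 22.
Elapsed = 2:05 AM − 6:20 PM (+2 days) = 31 hours 45 minutes.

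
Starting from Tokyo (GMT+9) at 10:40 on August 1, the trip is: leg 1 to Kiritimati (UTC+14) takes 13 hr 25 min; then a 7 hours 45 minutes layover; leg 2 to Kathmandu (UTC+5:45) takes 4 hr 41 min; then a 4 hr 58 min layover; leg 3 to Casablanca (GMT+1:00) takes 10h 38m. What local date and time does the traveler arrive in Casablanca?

Convert departure to UTC: 10:40 − 9:00 = 01:40 UTC on Aug 1.
Add 13 hours 25 minutes leg 1 → 15:05 UTC.
Add 7 hours 45 minutes layover in Kiritimati → 22:50 UTC.
Add 4 hours and 41 minutes leg 2 → 03:31 UTC (Aug 2).
Add 4 hours and 58 minutes layover in Kathmandu → 08:29 UTC.
Add 10 hours 38 minutes leg 3 → 19:07 UTC.
Casablanca is UTC+1:00, so local arrival = 19:07 + 1:00 = 20:07 on Aug 2.

20:07 on August 2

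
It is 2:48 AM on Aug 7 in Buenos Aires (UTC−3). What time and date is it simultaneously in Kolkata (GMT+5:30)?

In UTC: 2:48 AM + 3:00 = 5:48 AM on Aug 7.
Kolkata is UTC+5:30: 5:48 AM + 5:30 = 11:18 AM on Aug 7.

11:18 AM on August 7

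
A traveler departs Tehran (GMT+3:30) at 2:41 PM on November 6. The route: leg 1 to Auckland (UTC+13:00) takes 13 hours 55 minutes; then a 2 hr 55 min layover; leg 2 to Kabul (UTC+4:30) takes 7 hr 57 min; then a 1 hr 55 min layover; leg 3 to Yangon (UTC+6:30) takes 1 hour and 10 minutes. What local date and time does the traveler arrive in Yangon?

9:33 PM on November 7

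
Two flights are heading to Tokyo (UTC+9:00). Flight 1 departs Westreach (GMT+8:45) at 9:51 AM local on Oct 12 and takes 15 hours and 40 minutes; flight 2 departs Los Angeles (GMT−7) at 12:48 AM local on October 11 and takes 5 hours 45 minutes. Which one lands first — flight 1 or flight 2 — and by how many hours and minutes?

Flight 1 in UTC: 9:51 AM − 8:45 = 1:06 AM on Oct 12.
+15 hours 40 minutes → arrive 4:46 PM UTC on Oct 12.
Flight 2 in UTC: 12:48 AM + 7:00 = 7:48 AM on Oct 11.
+5 hours and 45 minutes → arrive 1:33 PM UTC on Oct 11.
Flight 2 lands earlier by 27 hours 13 minutes.

the second, by 27 hours 13 minutes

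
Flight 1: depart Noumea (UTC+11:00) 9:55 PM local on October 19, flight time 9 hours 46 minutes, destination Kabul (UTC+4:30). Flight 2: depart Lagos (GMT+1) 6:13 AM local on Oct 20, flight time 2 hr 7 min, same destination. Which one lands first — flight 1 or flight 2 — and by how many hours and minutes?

the first, by 10 hours 39 minutes

Flight 1 in UTC: 9:55 PM − 11:00 = 10:55 AM on Oct 19.
+9 hours and 46 minutes → arrive 8:41 PM UTC on Oct 19.
Flight 2 in UTC: 6:13 AM − 1:00 = 5:13 AM on Oct 20.
+2 hours and 7 minutes → arrive 7:20 AM UTC on Oct 20.
Flight 1 lands earlier by 10 hours 39 minutes.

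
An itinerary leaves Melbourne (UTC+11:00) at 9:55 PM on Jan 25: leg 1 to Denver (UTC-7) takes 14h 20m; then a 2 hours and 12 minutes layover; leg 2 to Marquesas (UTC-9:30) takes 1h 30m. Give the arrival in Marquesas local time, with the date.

Convert departure to UTC: 9:55 PM − 11:00 = 10:55 AM UTC on Jan 25.
Add 14 hours and 20 minutes leg 1 → 1:15 AM UTC (Jan 26).
Add 2 hours and 12 minutes layover in Denver → 3:27 AM UTC.
Add 1 hour 30 minutes leg 2 → 4:57 AM UTC.
Marquesas is UTC−9:30, so local arrival = 4:57 AM − 9:30 = 7:27 PM on Jan 25.

7:27 PM on Jan 25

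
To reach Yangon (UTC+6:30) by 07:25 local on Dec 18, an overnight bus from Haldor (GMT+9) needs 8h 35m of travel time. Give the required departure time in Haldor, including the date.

Target arrival in UTC: 07:25 − 6:30 = 00:55 on Dec 18.
Subtract 8 hours and 35 minutes → departure 16:20 UTC on Dec 17.
Haldor is UTC+9:00: 16:20 + 9:00 = 01:20 on Dec 18.

01:20 on Dec 18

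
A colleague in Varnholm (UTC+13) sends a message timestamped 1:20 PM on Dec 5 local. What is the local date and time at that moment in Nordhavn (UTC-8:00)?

4:20 PM on December 4

In UTC: 1:20 PM − 13:00 = 12:20 AM on Dec 5.
Nordhavn is UTC−8:00: 12:20 AM − 8:00 = 4:20 PM on Dec 4.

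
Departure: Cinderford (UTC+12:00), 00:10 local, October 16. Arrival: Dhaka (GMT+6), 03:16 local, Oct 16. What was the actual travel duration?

Departure in UTC: 00:10 − 12:00 = 12:10 on Oct 15.
Arrival in UTC: 03:16 − 6:00 = 21:16 on Oct 15.
Elapsed = 21:16 − 12:10 = 9 hours 6 minutes.

9 hours 6 minutes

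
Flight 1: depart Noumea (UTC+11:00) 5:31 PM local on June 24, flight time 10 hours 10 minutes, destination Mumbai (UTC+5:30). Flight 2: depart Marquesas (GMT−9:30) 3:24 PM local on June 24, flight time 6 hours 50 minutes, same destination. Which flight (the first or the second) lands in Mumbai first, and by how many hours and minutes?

the first, by 15 hours 3 minutes

Flight 1 in UTC: 5:31 PM − 11:00 = 6:31 AM on Jun 24.
+10 hours 10 minutes → arrive 4:41 PM UTC on Jun 24.
Flight 2 in UTC: 3:24 PM + 9:30 = 12:54 AM on Jun 25.
+6 hours 50 minutes → arrive 7:44 AM UTC on Jun 25.
Flight 1 lands earlier by 15 hours 3 minutes.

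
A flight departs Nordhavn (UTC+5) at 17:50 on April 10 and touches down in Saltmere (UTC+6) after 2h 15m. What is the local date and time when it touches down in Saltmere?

21:05 on April 10

Saltmere is 1:00 ahead of Nordhavn.
After 2 hours 15 minutes it is 20:05 in Nordhavn.
Shift by the zone difference: 20:05 + 1:00 = 21:05 on Apr 10 in Saltmere.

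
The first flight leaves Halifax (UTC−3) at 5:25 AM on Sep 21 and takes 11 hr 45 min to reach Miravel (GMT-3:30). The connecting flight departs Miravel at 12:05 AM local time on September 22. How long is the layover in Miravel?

Convert departure to UTC: 5:25 AM + 3:00 = 8:25 AM UTC on Sep 21.
Add 11 hours and 45 minutes flight time → 8:10 PM UTC.
Miravel is UTC−3:30, so local arrival = 8:10 PM − 3:30 = 4:40 PM on Sep 21.
Layover = 12:05 AM − 4:40 PM (+1 day) = 7 hours 25 minutes.

7 hours 25 minutes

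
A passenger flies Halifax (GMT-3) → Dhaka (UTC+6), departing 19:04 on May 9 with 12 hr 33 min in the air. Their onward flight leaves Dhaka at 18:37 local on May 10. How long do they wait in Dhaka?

Convert departure to UTC: 19:04 + 3:00 = 22:04 UTC on May 9.
Add 12 hours 33 minutes flight time → 10:37 UTC (May 10).
Dhaka is UTC+6:00, so local arrival = 10:37 + 6:00 = 16:37 on May 10.
Layover = 18:37 − 16:37 = 2 hours.

2 hours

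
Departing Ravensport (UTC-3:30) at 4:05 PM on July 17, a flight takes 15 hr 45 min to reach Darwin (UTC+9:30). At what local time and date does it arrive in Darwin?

8:50 PM on July 18

Convert departure to UTC: 4:05 PM + 3:30 = 7:35 PM UTC on Jul 17.
Add 15 hours and 45 minutes travel time → 11:20 AM UTC (Jul 18).
Darwin is UTC+9:30, so local arrival = 11:20 AM + 9:30 = 8:50 PM on Jul 18.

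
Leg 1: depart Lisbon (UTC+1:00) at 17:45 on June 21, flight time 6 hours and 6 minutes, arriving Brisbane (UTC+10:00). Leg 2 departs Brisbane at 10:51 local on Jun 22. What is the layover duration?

Convert departure to UTC: 17:45 − 1:00 = 16:45 UTC on Jun 21.
Add 6 hours and 6 minutes flight time → 22:51 UTC.
Brisbane is UTC+10:00, so local arrival = 22:51 + 10:00 = 08:51 on Jun 22.
Layover = 10:51 − 08:51 = 2 hours.

2 hours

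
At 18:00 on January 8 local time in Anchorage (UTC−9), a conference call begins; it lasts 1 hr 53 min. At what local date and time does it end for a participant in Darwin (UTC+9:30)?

14:23 on Jan 9

Convert start to UTC: 18:00 + 9:00 = 03:00 UTC on Jan 9.
Add 1 hour and 53 minutes duration → 04:53 UTC.
Darwin is UTC+9:30, so local end time = 04:53 + 9:30 = 14:23 on Jan 9.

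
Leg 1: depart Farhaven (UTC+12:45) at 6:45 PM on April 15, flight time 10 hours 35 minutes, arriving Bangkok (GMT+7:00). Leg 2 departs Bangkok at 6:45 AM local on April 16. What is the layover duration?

Convert departure to UTC: 6:45 PM − 12:45 = 6:00 AM UTC on Apr 15.
Add 10 hours 35 minutes flight time → 4:35 PM UTC.
Bangkok is UTC+7:00, so local arrival = 4:35 PM + 7:00 = 11:35 PM on Apr 15.
Layover = 6:45 AM − 11:35 PM (+1 day) = 7 hours 10 minutes.

7 hours 10 minutes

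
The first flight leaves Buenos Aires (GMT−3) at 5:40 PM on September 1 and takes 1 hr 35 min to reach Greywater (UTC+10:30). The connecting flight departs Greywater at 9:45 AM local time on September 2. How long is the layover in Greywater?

1 hour

Convert departure to UTC: 5:40 PM + 3:00 = 8:40 PM UTC on Sep 1.
Add 1 hour 35 minutes flight time → 10:15 PM UTC.
Greywater is UTC+10:30, so local arrival = 10:15 PM + 10:30 = 8:45 AM on Sep 2.
Layover = 9:45 AM − 8:45 AM = 1 hour.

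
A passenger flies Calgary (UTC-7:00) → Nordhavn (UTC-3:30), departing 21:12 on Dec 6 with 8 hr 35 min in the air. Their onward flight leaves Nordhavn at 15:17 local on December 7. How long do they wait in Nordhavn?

Convert departure to UTC: 21:12 + 7:00 = 04:12 UTC on Dec 7.
Add 8 hours and 35 minutes flight time → 12:47 UTC.
Nordhavn is UTC−3:30, so local arrival = 12:47 − 3:30 = 09:17 on Dec 7.
Layover = 15:17 − 09:17 = 6 hours.

6 hours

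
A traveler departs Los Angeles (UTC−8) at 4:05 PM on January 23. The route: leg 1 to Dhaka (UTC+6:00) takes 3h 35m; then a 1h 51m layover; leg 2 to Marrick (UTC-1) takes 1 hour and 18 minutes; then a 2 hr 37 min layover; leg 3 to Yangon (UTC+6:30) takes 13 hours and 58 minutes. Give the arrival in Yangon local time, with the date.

Convert departure to UTC: 4:05 PM + 8:00 = 12:05 AM UTC on Jan 24.
Add 3 hours 35 minutes leg 1 → 3:40 AM UTC.
Add 1 hour 51 minutes layover in Dhaka → 5:31 AM UTC.
Add 1 hour 18 minutes leg 2 → 6:49 AM UTC.
Add 2 hours and 37 minutes layover in Marrick → 9:26 AM UTC.
Add 13 hours 58 minutes leg 3 → 11:24 PM UTC.
Yangon is UTC+6:30, so local arrival = 11:24 PM + 6:30 = 5:54 AM on Jan 25.

5:54 AM on Jan 25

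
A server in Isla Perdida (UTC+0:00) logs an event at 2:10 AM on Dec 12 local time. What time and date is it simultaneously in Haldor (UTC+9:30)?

11:40 AM on Dec 12

Haldor is 9:30 ahead of Isla Perdida.
Shift by the zone difference: 2:10 AM + 9:30 = 11:40 AM on Dec 12 in Haldor.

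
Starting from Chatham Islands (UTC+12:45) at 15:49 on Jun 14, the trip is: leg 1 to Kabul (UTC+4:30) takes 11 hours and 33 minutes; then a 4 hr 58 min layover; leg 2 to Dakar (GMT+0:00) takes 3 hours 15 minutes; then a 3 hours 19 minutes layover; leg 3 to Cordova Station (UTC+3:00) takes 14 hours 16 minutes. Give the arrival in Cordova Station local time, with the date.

Convert departure to UTC: 15:49 − 12:45 = 03:04 UTC on Jun 14.
Add 11 hours and 33 minutes leg 1 → 14:37 UTC.
Add 4 hours 58 minutes layover in Kabul → 19:35 UTC.
Add 3 hours 15 minutes leg 2 → 22:50 UTC.
Add 3 hours and 19 minutes layover in Dakar → 02:09 UTC (Jun 15).
Add 14 hours and 16 minutes leg 3 → 16:25 UTC.
Cordova Station is UTC+3:00, so local arrival = 16:25 + 3:00 = 19:25 on Jun 15.

19:25 on June 15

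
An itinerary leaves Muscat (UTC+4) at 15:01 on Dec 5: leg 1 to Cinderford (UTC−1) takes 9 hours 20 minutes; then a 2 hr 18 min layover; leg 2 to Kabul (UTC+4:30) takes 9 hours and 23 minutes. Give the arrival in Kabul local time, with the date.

12:32 on Dec 6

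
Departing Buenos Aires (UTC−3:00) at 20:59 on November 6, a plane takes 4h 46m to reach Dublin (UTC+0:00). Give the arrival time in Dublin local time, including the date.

04:45 on Nov 7

Convert departure to UTC: 20:59 + 3:00 = 23:59 UTC on Nov 6.
Add 4 hours and 46 minutes travel time → 04:45 UTC (Nov 7).
Dublin is UTC+0, so local arrival is the same: 04:45 on Nov 7.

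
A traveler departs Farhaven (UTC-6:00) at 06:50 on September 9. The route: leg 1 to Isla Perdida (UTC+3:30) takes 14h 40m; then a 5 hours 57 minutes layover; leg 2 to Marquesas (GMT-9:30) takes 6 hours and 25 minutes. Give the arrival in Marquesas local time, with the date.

06:22 on September 10

Convert departure to UTC: 06:50 + 6:00 = 12:50 UTC on Sep 9.
Add 14 hours and 40 minutes leg 1 → 03:30 UTC (Sep 10).
Add 5 hours 57 minutes layover in Isla Perdida → 09:27 UTC.
Add 6 hours 25 minutes leg 2 → 15:52 UTC.
Marquesas is UTC−9:30, so local arrival = 15:52 − 9:30 = 06:22 on Sep 10.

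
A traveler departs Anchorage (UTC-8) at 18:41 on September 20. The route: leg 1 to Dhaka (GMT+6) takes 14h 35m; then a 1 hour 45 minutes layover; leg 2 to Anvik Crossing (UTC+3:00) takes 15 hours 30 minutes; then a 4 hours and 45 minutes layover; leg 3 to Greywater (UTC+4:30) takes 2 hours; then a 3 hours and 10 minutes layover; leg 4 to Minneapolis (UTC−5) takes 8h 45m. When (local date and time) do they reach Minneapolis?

Convert departure to UTC: 18:41 + 8:00 = 02:41 UTC on Sep 21.
Add 14 hours and 35 minutes leg 1 → 17:16 UTC.
Add 1 hour 45 minutes layover in Dhaka → 19:01 UTC.
Add 15 hours 30 minutes leg 2 → 10:31 UTC (Sep 22).
Add 4 hours and 45 minutes layover in Anvik Crossing → 15:16 UTC.
Add 2 hours leg 3 → 17:16 UTC.
Add 3 hours 10 minutes layover in Greywater → 20:26 UTC.
Add 8 hours 45 minutes leg 4 → 05:11 UTC (Sep 23).
Minneapolis is UTC−5:00, so local arrival = 05:11 − 5:00 = 00:11 on Sep 23.

00:11 on September 23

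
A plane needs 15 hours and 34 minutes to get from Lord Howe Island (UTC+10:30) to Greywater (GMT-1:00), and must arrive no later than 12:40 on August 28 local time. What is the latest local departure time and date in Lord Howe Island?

08:36 on August 28

Target arrival in UTC: 12:40 + 1:00 = 13:40 on Aug 28.
Subtract 15 hours 34 minutes → departure 22:06 UTC on Aug 27.
Lord Howe Island is UTC+10:30: 22:06 + 10:30 = 08:36 on Aug 28.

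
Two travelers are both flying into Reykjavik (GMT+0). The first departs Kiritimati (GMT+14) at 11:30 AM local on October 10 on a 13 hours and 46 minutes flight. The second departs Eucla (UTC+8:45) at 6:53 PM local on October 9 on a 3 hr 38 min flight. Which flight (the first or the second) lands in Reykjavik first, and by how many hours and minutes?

Flight 1 in UTC: 11:30 AM − 14:00 = 9:30 PM on Oct 9.
+13 hours and 46 minutes → arrive 11:16 AM UTC on Oct 10.
Flight 2 in UTC: 6:53 PM − 8:45 = 10:08 AM on Oct 9.
+3 hours 38 minutes → arrive 1:46 PM UTC on Oct 9.
Flight 2 lands earlier by 21 hours 30 minutes.

the second, by 21 hours 30 minutes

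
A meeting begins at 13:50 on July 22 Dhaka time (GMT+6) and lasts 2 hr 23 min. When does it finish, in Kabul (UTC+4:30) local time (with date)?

Convert start to UTC: 13:50 − 6:00 = 07:50 UTC on Jul 22.
Add 2 hours 23 minutes duration → 10:13 UTC.
Kabul is UTC+4:30, so local end time = 10:13 + 4:30 = 14:43 on Jul 22.

14:43 on July 22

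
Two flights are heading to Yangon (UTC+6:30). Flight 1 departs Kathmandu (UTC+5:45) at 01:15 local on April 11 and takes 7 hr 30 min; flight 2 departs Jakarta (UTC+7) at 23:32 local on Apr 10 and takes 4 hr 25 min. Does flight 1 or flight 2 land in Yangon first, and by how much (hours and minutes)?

Flight 1 in UTC: 01:15 − 5:45 = 19:30 on Apr 10.
+7 hours and 30 minutes → arrive 03:00 UTC on Apr 11.
Flight 2 in UTC: 23:32 − 7:00 = 16:32 on Apr 10.
+4 hours and 25 minutes → arrive 20:57 UTC on Apr 10.
Flight 2 lands earlier by 6 hours 3 minutes.

the second, by 6 hours 3 minutes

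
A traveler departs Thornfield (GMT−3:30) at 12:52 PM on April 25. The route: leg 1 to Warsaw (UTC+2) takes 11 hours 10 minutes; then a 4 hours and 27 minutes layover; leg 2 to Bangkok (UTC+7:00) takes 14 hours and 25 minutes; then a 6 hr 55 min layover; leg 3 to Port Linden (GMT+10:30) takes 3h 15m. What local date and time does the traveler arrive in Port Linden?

7:04 PM on Apr 27

Convert departure to UTC: 12:52 PM + 3:30 = 4:22 PM UTC on Apr 25.
Add 11 hours 10 minutes leg 1 → 3:32 AM UTC (Apr 26).
Add 4 hours and 27 minutes layover in Warsaw → 7:59 AM UTC.
Add 14 hours 25 minutes leg 2 → 10:24 PM UTC.
Add 6 hours 55 minutes layover in Bangkok → 5:19 AM UTC (Apr 27).
Add 3 hours 15 minutes leg 3 → 8:34 AM UTC.
Port Linden is UTC+10:30, so local arrival = 8:34 AM + 10:30 = 7:04 PM on Apr 27.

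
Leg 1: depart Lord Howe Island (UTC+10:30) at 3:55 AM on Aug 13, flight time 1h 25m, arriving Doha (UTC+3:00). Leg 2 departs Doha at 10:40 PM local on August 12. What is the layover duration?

50 minutes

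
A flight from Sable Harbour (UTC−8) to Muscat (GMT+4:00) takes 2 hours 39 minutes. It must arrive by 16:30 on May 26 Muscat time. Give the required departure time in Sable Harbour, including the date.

01:51 on May 26

Target arrival in UTC: 16:30 − 4:00 = 12:30 on May 26.
Subtract 2 hours and 39 minutes → departure 09:51 UTC on May 26.
Sable Harbour is UTC−8:00: 09:51 − 8:00 = 01:51 on May 26.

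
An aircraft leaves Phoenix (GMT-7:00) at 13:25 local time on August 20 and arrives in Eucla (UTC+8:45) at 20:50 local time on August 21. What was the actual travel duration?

Departure in UTC: 13:25 + 7:00 = 20:25 on Aug 20.
Arrival in UTC: 20:50 − 8:45 = 12:05 on Aug 21.
Elapsed = 12:05 − 20:25 (+1 day) = 15 hours 40 minutes.

15 hours 40 minutes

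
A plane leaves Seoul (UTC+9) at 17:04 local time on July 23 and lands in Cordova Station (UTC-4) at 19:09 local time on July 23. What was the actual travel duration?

Departure in UTC: 17:04 − 9:00 = 08:04 on Jul 23.
Arrival in UTC: 19:09 + 4:00 = 23:09 on Jul 23.
Elapsed = 23:09 − 08:04 = 15 hours 5 minutes.

15 hours 5 minutes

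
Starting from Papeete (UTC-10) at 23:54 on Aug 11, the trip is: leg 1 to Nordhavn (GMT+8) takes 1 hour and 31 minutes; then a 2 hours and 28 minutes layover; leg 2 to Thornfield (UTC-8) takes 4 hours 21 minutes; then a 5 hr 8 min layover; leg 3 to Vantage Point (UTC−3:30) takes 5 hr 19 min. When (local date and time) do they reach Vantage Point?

01:11 on Aug 13

Convert departure to UTC: 23:54 + 10:00 = 09:54 UTC on Aug 12.
Add 1 hour 31 minutes leg 1 → 11:25 UTC.
Add 2 hours and 28 minutes layover in Nordhavn → 13:53 UTC.
Add 4 hours and 21 minutes leg 2 → 18:14 UTC.
Add 5 hours 8 minutes layover in Thornfield → 23:22 UTC.
Add 5 hours and 19 minutes leg 3 → 04:41 UTC (Aug 13).
Vantage Point is UTC−3:30, so local arrival = 04:41 − 3:30 = 01:11 on Aug 13.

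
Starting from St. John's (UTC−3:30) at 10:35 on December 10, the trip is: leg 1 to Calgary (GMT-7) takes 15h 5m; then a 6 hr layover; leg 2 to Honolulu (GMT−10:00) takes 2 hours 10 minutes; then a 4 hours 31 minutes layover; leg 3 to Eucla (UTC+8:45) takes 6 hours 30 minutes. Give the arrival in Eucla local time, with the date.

Convert departure to UTC: 10:35 + 3:30 = 14:05 UTC on Dec 10.
Add 15 hours and 5 minutes leg 1 → 05:10 UTC (Dec 11).
Add 6 hours layover in Calgary → 11:10 UTC.
Add 2 hours 10 minutes leg 2 → 13:20 UTC.
Add 4 hours and 31 minutes layover in Honolulu → 17:51 UTC.
Add 6 hours and 30 minutes leg 3 → 00:21 UTC (Dec 12).
Eucla is UTC+8:45, so local arrival = 00:21 + 8:45 = 09:06 on Dec 12.

09:06 on December 12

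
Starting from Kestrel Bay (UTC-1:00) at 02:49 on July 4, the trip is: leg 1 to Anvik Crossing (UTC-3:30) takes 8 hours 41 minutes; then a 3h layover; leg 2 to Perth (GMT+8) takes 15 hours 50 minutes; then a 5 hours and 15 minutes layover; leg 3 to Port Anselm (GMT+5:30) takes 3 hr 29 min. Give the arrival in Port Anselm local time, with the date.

Convert departure to UTC: 02:49 + 1:00 = 03:49 UTC on Jul 4.
Add 8 hours and 41 minutes leg 1 → 12:30 UTC.
Add 3 hours layover in Anvik Crossing → 15:30 UTC.
Add 15 hours and 50 minutes leg 2 → 07:20 UTC (Jul 5).
Add 5 hours 15 minutes layover in Perth → 12:35 UTC.
Add 3 hours 29 minutes leg 3 → 16:04 UTC.
Port Anselm is UTC+5:30, so local arrival = 16:04 + 5:30 = 21:34 on Jul 5.

21:34 on Jul 5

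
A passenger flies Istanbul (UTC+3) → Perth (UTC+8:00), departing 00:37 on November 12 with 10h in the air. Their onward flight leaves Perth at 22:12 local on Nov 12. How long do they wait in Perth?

6 hours 35 minutes

Convert departure to UTC: 00:37 − 3:00 = 21:37 UTC on Nov 11.
Add 10 hours flight time → 07:37 UTC (Nov 12).
Perth is UTC+8:00, so local arrival = 07:37 + 8:00 = 15:37 on Nov 12.
Layover = 22:12 − 15:37 = 6 hours 35 minutes.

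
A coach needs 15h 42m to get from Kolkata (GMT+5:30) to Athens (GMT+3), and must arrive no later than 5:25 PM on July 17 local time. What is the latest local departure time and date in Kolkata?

Target arrival in UTC: 5:25 PM − 3:00 = 2:25 PM on Jul 17.
Subtract 15 hours 42 minutes → departure 10:43 PM UTC on Jul 16.
Kolkata is UTC+5:30: 10:43 PM + 5:30 = 4:13 AM on Jul 17.

4:13 AM on July 17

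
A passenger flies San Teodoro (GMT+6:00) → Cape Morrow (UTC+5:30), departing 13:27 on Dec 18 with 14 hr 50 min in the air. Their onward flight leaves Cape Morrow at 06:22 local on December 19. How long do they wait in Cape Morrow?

2 hours 35 minutes

Convert departure to UTC: 13:27 − 6:00 = 07:27 UTC on Dec 18.
Add 14 hours 50 minutes flight time → 22:17 UTC.
Cape Morrow is UTC+5:30, so local arrival = 22:17 + 5:30 = 03:47 on Dec 19.
Layover = 06:22 − 03:47 = 2 hours 35 minutes.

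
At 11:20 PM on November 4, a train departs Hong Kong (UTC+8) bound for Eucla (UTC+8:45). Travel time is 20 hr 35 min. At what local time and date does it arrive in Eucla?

8:40 PM on November 5

Eucla is 0:45 ahead of Hong Kong.
After 20 hours and 35 minutes it is 7:55 PM (Nov 5) in Hong Kong.
Shift by the zone difference: 7:55 PM + 0:45 = 8:40 PM on Nov 5 in Eucla.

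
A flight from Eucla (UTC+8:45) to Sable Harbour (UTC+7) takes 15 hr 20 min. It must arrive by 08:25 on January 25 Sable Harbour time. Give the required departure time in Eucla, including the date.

Target arrival in UTC: 08:25 − 7:00 = 01:25 on Jan 25.
Subtract 15 hours 20 minutes → departure 10:05 UTC on Jan 24.
Eucla is UTC+8:45: 10:05 + 8:45 = 18:50 on Jan 24.

18:50 on January 24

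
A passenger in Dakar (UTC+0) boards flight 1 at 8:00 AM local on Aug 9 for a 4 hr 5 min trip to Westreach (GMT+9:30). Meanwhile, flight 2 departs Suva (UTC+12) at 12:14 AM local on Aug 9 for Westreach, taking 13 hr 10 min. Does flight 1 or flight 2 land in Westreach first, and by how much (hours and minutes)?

the second, by 10 hours 41 minutes

Flight 1 departs at 8:00 AM UTC (Aug 9).
+4 hours and 5 minutes → arrive 12:05 PM UTC on Aug 9.
Flight 2 in UTC: 12:14 AM − 12:00 = 12:14 PM on Aug 8.
+13 hours and 10 minutes → arrive 1:24 AM UTC on Aug 9.
Flight 2 lands earlier by 10 hours 41 minutes.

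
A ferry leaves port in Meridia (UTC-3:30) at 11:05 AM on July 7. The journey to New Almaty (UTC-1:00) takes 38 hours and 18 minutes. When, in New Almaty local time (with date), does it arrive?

3:53 AM on Jul 9

Convert departure to UTC: 11:05 AM + 3:30 = 2:35 PM UTC on Jul 7.
Add 38 hours and 18 minutes travel time → 4:53 AM UTC (Jul 9).
New Almaty is UTC−1:00, so local arrival = 4:53 AM − 1:00 = 3:53 AM on Jul 9.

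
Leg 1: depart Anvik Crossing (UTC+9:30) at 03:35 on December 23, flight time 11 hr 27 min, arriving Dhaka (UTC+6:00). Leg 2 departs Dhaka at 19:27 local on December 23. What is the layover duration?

Convert departure to UTC: 03:35 − 9:30 = 18:05 UTC on Dec 22.
Add 11 hours 27 minutes flight time → 05:32 UTC (Dec 23).
Dhaka is UTC+6:00, so local arrival = 05:32 + 6:00 = 11:32 on Dec 23.
Layover = 19:27 − 11:32 = 7 hours 55 minutes.

7 hours 55 minutes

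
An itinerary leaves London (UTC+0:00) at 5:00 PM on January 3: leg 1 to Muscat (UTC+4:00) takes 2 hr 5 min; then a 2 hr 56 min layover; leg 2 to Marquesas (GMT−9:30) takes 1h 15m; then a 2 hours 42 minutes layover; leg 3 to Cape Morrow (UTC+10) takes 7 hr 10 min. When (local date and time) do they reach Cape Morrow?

7:08 PM on Jan 4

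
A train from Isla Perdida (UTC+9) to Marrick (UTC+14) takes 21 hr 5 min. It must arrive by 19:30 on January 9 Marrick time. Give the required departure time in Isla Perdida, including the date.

Target arrival in UTC: 19:30 − 14:00 = 05:30 on Jan 9.
Subtract 21 hours 5 minutes → departure 08:25 UTC on Jan 8.
Isla Perdida is UTC+9:00: 08:25 + 9:00 = 17:25 on Jan 8.

17:25 on Jan 8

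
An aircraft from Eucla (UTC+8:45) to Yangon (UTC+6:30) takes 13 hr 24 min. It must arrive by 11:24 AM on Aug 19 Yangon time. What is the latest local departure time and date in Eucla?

12:15 AM on August 19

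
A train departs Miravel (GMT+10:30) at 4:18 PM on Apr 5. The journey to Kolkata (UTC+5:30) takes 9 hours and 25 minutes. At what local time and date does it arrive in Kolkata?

8:43 PM on April 5

Convert departure to UTC: 4:18 PM − 10:30 = 5:48 AM UTC on Apr 5.
Add 9 hours and 25 minutes travel time → 3:13 PM UTC.
Kolkata is UTC+5:30, so local arrival = 3:13 PM + 5:30 = 8:43 PM on Apr 5.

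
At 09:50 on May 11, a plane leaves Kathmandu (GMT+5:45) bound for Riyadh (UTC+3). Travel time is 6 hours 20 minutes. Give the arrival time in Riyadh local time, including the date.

Convert departure to UTC: 09:50 − 5:45 = 04:05 UTC on May 11.
Add 6 hours and 20 minutes travel time → 10:25 UTC.
Riyadh is UTC+3:00, so local arrival = 10:25 + 3:00 = 13:25 on May 11.

13:25 on May 11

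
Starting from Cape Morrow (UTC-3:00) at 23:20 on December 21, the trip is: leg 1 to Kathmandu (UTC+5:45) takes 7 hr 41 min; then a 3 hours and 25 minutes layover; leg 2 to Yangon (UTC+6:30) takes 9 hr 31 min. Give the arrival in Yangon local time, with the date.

Convert departure to UTC: 23:20 + 3:00 = 02:20 UTC on Dec 22.
Add 7 hours and 41 minutes leg 1 → 10:01 UTC.
Add 3 hours and 25 minutes layover in Kathmandu → 13:26 UTC.
Add 9 hours and 31 minutes leg 2 → 22:57 UTC.
Yangon is UTC+6:30, so local arrival = 22:57 + 6:30 = 05:27 on Dec 23.

05:27 on December 23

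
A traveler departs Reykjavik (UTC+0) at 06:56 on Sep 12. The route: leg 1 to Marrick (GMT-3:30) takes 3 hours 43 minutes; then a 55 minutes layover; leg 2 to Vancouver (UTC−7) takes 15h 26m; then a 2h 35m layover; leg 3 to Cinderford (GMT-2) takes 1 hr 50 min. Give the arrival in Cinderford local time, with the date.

05:25 on September 13

Reykjavik is at UTC+0, so departure is already 06:56 UTC on Sep 12.
Add 3 hours and 43 minutes leg 1 → 10:39 UTC.
Add 55 minutes layover in Marrick → 11:34 UTC.
Add 15 hours and 26 minutes leg 2 → 03:00 UTC (Sep 13).
Add 2 hours and 35 minutes layover in Vancouver → 05:35 UTC.
Add 1 hour and 50 minutes leg 3 → 07:25 UTC.
Cinderford is UTC−2:00, so local arrival = 07:25 − 2:00 = 05:25 on Sep 13.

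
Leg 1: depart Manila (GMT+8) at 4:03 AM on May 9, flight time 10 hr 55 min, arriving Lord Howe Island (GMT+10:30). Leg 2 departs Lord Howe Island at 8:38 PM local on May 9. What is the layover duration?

Convert departure to UTC: 4:03 AM − 8:00 = 8:03 PM UTC on May 8.
Add 10 hours 55 minutes flight time → 6:58 AM UTC (May 9).
Lord Howe Island is UTC+10:30, so local arrival = 6:58 AM + 10:30 = 5:28 PM on May 9.
Layover = 8:38 PM − 5:28 PM = 3 hours 10 minutes.

3 hours 10 minutes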